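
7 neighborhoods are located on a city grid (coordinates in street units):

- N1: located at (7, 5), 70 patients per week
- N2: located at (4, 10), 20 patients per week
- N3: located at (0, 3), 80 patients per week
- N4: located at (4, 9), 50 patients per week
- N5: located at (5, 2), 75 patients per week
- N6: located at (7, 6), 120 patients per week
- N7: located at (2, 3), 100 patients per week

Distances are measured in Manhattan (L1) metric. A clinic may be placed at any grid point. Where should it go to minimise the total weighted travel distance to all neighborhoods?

Manhattan distance separates: Σwᵢ(|x−xᵢ|+|y−yᵢ|) = Σwᵢ|x−xᵢ| + Σwᵢ|y−yᵢ|, so x and y are optimised independently as 1-D weighted medians.
Total weight W = 515; half = 257.5.
x-coordinate, sorted with cumulative weight:
  x=0 (N3, w=80) cum 80
  x=2 (N7, w=100) cum 180
  x=4 (N2, w=20) cum 200
  x=4 (N4, w=50) cum 250
  x=5 (N5, w=75) cum 325  ← median
  x=7 (N1, w=70) cum 395
  x=7 (N6, w=120) cum 515
⇒ x* = 5
y-coordinate, sorted with cumulative weight:
  y=2 (N5, w=75) cum 75
  y=3 (N3, w=80) cum 155
  y=3 (N7, w=100) cum 255
  y=5 (N1, w=70) cum 325  ← median
  y=6 (N6, w=120) cum 445
  y=9 (N4, w=50) cum 495
  y=10 (N2, w=20) cum 515
⇒ y* = 5

(5, 5)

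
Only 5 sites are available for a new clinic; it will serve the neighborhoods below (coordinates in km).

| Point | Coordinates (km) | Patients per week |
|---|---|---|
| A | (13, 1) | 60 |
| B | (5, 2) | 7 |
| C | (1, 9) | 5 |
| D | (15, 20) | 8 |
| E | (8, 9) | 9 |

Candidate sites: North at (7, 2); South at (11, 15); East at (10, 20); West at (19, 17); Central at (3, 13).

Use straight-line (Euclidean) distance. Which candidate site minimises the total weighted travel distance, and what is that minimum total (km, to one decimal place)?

North, total 646.3 km

Total weighted distance at each candidate:
  North (7, 2): total = 646.3
  South (11, 15): total = 1118.7
  East (10, 20): total = 1496.6
  West (19, 17): total = 1429.8
  Central (3, 13): total = 1206.6
Minimum is at North with total 646.3 km.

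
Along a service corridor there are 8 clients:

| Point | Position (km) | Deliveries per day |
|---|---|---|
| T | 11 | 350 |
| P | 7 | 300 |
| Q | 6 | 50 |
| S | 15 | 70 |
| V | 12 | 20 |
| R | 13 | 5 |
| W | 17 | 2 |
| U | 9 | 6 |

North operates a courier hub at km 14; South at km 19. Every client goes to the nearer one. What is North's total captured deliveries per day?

801

The indifferent point is the midpoint (14+19)/2 = 16.5; clients left of it (closer to North at 14) go to North, those right go to South.
  Q at 6 (w=50) → North
  P at 7 (w=300) → North
  U at 9 (w=6) → North
  T at 11 (w=350) → North
  V at 12 (w=20) → North
  R at 13 (w=5) → North
  S at 15 (w=70) → North
  W at 17 (w=2) → South
North captures 801; South captures 2.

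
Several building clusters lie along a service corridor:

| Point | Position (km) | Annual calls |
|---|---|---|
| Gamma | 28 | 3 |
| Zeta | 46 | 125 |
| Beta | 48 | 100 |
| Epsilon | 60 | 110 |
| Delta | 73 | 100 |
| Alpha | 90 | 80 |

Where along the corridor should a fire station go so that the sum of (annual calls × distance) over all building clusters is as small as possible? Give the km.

For a sum of weighted absolute distances on a line, the optimum is the weighted median (not the mean). Total weight W = 518; half-weight = 259.
Sort by position and accumulate weight:
  km 28 (Gamma, w=3) → cum 3
  km 46 (Zeta, w=125) → cum 128
  km 48 (Beta, w=100) → cum 228
  km 60 (Epsilon, w=110) → cum 338  ≥ 259 → median here
  km 73 (Delta, w=100) → cum 438
  km 90 (Alpha, w=80) → cum 518
Optimal location: km 60.

x = 60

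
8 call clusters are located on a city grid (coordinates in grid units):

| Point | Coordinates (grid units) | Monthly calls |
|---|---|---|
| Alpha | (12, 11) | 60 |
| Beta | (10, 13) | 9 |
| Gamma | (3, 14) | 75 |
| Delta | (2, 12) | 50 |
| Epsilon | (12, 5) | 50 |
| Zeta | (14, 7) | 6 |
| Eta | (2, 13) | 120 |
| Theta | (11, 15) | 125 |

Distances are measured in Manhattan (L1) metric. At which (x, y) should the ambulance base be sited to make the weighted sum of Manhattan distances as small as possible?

(10, 13)

Manhattan distance separates: Σwᵢ(|x−xᵢ|+|y−yᵢ|) = Σwᵢ|x−xᵢ| + Σwᵢ|y−yᵢ|, so x and y are optimised independently as 1-D weighted medians.
Total weight W = 495; half = 247.5.
x-coordinate, sorted with cumulative weight:
  x=2 (Delta, w=50) cum 50
  x=2 (Eta, w=120) cum 170
  x=3 (Gamma, w=75) cum 245
  x=10 (Beta, w=9) cum 254  ← median
  x=11 (Theta, w=125) cum 379
  x=12 (Alpha, w=60) cum 439
  x=12 (Epsilon, w=50) cum 489
  x=14 (Zeta, w=6) cum 495
⇒ x* = 10
y-coordinate, sorted with cumulative weight:
  y=5 (Epsilon, w=50) cum 50
  y=7 (Zeta, w=6) cum 56
  y=11 (Alpha, w=60) cum 116
  y=12 (Delta, w=50) cum 166
  y=13 (Beta, w=9) cum 175
  y=13 (Eta, w=120) cum 295  ← median
  y=14 (Gamma, w=75) cum 370
  y=15 (Theta, w=125) cum 495
⇒ y* = 13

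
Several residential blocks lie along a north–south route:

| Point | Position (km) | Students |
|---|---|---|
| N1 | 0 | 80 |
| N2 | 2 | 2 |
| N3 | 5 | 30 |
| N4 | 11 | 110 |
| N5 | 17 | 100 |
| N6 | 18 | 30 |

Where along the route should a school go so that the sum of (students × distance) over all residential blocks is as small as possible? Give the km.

x = 11

For a sum of weighted absolute distances on a line, the optimum is the weighted median (not the mean). Total weight W = 352; half-weight = 176.
Sort by position and accumulate weight:
  km 0 (N1, w=80) → cum 80
  km 2 (N2, w=2) → cum 82
  km 5 (N3, w=30) → cum 112
  km 11 (N4, w=110) → cum 222  ≥ 176 → median here
  km 17 (N5, w=100) → cum 322
  km 18 (N6, w=30) → cum 352
Optimal location: km 11.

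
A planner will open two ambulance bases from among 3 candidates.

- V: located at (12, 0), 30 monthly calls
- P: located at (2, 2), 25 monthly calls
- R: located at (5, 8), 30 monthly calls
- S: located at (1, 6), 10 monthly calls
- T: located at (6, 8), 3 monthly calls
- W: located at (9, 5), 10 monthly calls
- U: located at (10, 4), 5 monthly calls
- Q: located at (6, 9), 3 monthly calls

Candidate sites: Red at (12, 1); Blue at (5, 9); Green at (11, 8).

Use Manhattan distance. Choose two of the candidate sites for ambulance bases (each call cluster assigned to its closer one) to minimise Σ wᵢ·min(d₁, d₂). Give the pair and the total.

Evaluate every pair (each demand assigned to the nearer of the two):
  {Red, Blue}: total = 484
  {Blue, Green}: total = 704
  {Red, Green}: total = 713
Best pair: {Red, Blue} with total 484.

{Red, Blue}, total 484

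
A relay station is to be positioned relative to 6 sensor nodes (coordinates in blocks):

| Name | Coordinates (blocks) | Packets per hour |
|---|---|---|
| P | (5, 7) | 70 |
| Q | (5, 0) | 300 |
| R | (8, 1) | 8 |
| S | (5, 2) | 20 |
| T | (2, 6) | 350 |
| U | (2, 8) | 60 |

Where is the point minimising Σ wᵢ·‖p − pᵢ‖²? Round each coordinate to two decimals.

(3.51, 3.86)

The minimiser of Σwᵢ‖p−pᵢ‖² is the weighted centroid p* = (Σwᵢpᵢ)/(Σwᵢ).
Σwᵢ = 808.
Σwᵢxᵢ = 70·5 + 300·5 + 8·8 + 20·5 + 350·2 + 60·2 = 2834.
Σwᵢyᵢ = 70·7 + 300·0 + 8·1 + 20·2 + 350·6 + 60·8 = 3118.
x* = 2834/808 = 3.51, y* = 3118/808 = 3.86.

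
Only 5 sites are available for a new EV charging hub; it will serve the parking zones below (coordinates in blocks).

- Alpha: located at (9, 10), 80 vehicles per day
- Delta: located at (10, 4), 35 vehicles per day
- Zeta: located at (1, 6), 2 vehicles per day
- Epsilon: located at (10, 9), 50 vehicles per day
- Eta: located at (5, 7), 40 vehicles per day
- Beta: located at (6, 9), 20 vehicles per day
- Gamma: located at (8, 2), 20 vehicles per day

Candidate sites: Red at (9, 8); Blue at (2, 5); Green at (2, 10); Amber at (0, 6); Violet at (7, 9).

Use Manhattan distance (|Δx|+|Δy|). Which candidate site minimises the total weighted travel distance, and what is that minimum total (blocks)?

Total weighted distance at each candidate:
  Red (9, 8): total = 875
  Blue (2, 5): total = 2419
  Green (2, 10): total = 2130
  Amber (0, 6): total = 2772
  Violet (7, 9): total = 1028
Minimum is at Red with total 875 blocks.

Red, total 875 blocks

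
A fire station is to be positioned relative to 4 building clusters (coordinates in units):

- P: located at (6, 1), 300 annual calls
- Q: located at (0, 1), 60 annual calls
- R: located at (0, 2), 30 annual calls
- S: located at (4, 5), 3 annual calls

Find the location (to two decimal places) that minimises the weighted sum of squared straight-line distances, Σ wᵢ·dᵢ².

The minimiser of Σwᵢ‖p−pᵢ‖² is the weighted centroid p* = (Σwᵢpᵢ)/(Σwᵢ).
Σwᵢ = 393.
Σwᵢxᵢ = 300·6 + 60·0 + 30·0 + 3·4 = 1812.
Σwᵢyᵢ = 300·1 + 60·1 + 30·2 + 3·5 = 435.
x* = 1812/393 = 4.61, y* = 435/393 = 1.11.

(4.61, 1.11)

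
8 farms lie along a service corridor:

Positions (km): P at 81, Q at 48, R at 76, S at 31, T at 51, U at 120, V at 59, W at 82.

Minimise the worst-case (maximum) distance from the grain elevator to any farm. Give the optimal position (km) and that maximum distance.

location 75.5, max distance 44.5

The 1-center on a line is the midpoint of the two extreme points: leftmost at 31, rightmost at 120.
Optimal location = (31 + 120)/2 = 75.5; maximum distance = (120 − 31)/2 = 44.5.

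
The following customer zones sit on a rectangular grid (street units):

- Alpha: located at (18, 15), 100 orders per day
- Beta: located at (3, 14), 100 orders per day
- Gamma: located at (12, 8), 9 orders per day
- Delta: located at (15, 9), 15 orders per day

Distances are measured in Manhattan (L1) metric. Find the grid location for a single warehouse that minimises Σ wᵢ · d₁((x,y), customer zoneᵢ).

(15, 14)

Manhattan distance separates: Σwᵢ(|x−xᵢ|+|y−yᵢ|) = Σwᵢ|x−xᵢ| + Σwᵢ|y−yᵢ|, so x and y are optimised independently as 1-D weighted medians.
Total weight W = 224; half = 112.
x-coordinate, sorted with cumulative weight:
  x=3 (Beta, w=100) cum 100
  x=12 (Gamma, w=9) cum 109
  x=15 (Delta, w=15) cum 124  ← median
  x=18 (Alpha, w=100) cum 224
⇒ x* = 15
y-coordinate, sorted with cumulative weight:
  y=8 (Gamma, w=9) cum 9
  y=9 (Delta, w=15) cum 24
  y=14 (Beta, w=100) cum 124  ← median
  y=15 (Alpha, w=100) cum 224
⇒ y* = 14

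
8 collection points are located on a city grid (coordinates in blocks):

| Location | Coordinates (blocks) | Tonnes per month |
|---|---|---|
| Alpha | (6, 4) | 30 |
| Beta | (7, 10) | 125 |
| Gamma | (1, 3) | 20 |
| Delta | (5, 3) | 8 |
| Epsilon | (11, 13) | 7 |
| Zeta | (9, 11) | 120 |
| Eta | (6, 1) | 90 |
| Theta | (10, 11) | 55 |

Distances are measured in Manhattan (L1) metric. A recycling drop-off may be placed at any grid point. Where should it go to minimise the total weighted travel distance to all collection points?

Manhattan distance separates: Σwᵢ(|x−xᵢ|+|y−yᵢ|) = Σwᵢ|x−xᵢ| + Σwᵢ|y−yᵢ|, so x and y are optimised independently as 1-D weighted medians.
Total weight W = 455; half = 227.5.
x-coordinate, sorted with cumulative weight:
  x=1 (Gamma, w=20) cum 20
  x=5 (Delta, w=8) cum 28
  x=6 (Alpha, w=30) cum 58
  x=6 (Eta, w=90) cum 148
  x=7 (Beta, w=125) cum 273  ← median
  x=9 (Zeta, w=120) cum 393
  x=10 (Theta, w=55) cum 448
  x=11 (Epsilon, w=7) cum 455
⇒ x* = 7
y-coordinate, sorted with cumulative weight:
  y=1 (Eta, w=90) cum 90
  y=3 (Gamma, w=20) cum 110
  y=3 (Delta, w=8) cum 118
  y=4 (Alpha, w=30) cum 148
  y=10 (Beta, w=125) cum 273  ← median
  y=11 (Zeta, w=120) cum 393
  y=11 (Theta, w=55) cum 448
  y=13 (Epsilon, w=7) cum 455
⇒ y* = 10

(7, 10)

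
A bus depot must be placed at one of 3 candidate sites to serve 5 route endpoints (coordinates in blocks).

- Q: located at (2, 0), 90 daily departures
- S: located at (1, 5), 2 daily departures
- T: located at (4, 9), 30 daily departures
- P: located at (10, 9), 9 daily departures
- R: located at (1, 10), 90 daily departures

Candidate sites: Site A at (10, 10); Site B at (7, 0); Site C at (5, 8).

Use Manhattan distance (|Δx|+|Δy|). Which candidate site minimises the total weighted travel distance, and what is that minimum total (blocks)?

Site C, total 1658 blocks

Total weighted distance at each candidate:
  Site A (10, 10): total = 2677
  Site B (7, 0): total = 2380
  Site C (5, 8): total = 1658
Minimum is at Site C with total 1658 blocks.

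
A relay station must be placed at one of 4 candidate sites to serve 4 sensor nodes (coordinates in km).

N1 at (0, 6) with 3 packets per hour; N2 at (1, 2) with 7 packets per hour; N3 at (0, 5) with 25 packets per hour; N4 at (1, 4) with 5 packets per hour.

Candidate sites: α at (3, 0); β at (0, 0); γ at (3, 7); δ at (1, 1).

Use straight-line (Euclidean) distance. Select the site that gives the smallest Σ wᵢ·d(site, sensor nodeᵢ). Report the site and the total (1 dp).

δ, total 140.4 km

Total weighted distance at each candidate:
  α (3, 0): total = 208.1
  β (0, 0): total = 179.3
  γ (3, 7): total = 155.3
  δ (1, 1): total = 140.4
Minimum is at δ with total 140.4 km.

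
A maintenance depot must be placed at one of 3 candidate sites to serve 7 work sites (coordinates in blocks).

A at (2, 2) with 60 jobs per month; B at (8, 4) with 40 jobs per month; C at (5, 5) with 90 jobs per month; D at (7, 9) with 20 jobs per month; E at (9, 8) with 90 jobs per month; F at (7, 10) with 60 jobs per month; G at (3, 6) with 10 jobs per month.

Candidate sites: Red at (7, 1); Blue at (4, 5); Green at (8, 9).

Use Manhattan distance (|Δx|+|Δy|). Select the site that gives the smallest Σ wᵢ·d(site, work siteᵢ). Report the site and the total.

Total weighted distance at each candidate:
  Red (7, 1): total = 2660
  Blue (4, 5): total = 1950
  Green (8, 9): total = 2010
Minimum is at Blue with total 1950 blocks.

Blue, total 1950 blocks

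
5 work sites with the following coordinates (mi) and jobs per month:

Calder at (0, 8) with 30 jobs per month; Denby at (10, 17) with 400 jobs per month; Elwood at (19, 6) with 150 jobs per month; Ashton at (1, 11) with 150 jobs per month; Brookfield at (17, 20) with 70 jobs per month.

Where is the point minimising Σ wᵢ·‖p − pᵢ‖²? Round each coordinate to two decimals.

The minimiser of Σwᵢ‖p−pᵢ‖² is the weighted centroid p* = (Σwᵢpᵢ)/(Σwᵢ).
Σwᵢ = 800.
Σwᵢxᵢ = 30·0 + 400·10 + 150·19 + 150·1 + 70·17 = 8190.
Σwᵢyᵢ = 30·8 + 400·17 + 150·6 + 150·11 + 70·20 = 10990.
x* = 8190/800 = 10.24, y* = 10990/800 = 13.74.

(10.24, 13.74)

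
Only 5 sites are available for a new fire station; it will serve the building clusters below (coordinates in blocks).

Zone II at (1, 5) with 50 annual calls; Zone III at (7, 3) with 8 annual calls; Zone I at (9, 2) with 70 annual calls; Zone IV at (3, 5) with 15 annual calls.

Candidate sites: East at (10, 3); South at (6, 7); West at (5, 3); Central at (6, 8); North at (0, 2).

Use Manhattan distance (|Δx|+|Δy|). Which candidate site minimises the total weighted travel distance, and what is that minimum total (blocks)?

Total weighted distance at each candidate:
  East (10, 3): total = 849
  South (6, 7): total = 1025
  West (5, 3): total = 726
  Central (6, 8): total = 1168
  North (0, 2): total = 984
Minimum is at West with total 726 blocks.

West, total 726 blocks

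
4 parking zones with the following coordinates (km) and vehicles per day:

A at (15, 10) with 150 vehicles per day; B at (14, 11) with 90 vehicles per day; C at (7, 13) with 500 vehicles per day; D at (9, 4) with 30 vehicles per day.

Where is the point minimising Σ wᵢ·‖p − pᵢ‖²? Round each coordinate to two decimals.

The minimiser of Σwᵢ‖p−pᵢ‖² is the weighted centroid p* = (Σwᵢpᵢ)/(Σwᵢ).
Σwᵢ = 770.
Σwᵢxᵢ = 150·15 + 90·14 + 500·7 + 30·9 = 7280.
Σwᵢyᵢ = 150·10 + 90·11 + 500·13 + 30·4 = 9110.
x* = 7280/770 = 9.45, y* = 9110/770 = 11.83.

(9.45, 11.83)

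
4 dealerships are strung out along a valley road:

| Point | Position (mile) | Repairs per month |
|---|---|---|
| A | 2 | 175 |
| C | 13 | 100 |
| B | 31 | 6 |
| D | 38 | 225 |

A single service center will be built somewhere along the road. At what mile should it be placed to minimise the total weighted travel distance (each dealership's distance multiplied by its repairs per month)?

x = 13

For a sum of weighted absolute distances on a line, the optimum is the weighted median (not the mean). Total weight W = 506; half-weight = 253.
Sort by position and accumulate weight:
  mile 2 (A, w=175) → cum 175
  mile 13 (C, w=100) → cum 275  ≥ 253 → median here
  mile 31 (B, w=6) → cum 281
  mile 38 (D, w=225) → cum 506
Optimal location: mile 13.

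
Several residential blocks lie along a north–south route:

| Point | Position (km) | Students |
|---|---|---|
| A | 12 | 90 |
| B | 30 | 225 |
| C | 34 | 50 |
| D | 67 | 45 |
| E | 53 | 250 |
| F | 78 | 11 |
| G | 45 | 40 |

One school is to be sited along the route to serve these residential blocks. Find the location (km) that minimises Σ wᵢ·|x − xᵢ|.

For a sum of weighted absolute distances on a line, the optimum is the weighted median (not the mean). Total weight W = 711; half-weight = 355.5.
Sort by position and accumulate weight:
  km 12 (A, w=90) → cum 90
  km 30 (B, w=225) → cum 315
  km 34 (C, w=50) → cum 365  ≥ 355.5 → median here
  km 45 (G, w=40) → cum 405
  km 53 (E, w=250) → cum 655
  km 67 (D, w=45) → cum 700
  km 78 (F, w=11) → cum 711
Optimal location: km 34.

x = 34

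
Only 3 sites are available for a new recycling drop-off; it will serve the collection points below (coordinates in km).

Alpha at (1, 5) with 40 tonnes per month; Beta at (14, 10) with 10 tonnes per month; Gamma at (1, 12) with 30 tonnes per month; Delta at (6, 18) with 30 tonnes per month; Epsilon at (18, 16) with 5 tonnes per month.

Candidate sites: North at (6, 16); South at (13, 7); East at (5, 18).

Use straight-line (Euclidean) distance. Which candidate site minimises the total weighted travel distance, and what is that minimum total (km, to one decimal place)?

Total weighted distance at each candidate:
  North (6, 16): total = 895.4
  South (13, 7): total = 1350.9
  East (5, 18): total = 976.6
Minimum is at North with total 895.4 km.

North, total 895.4 km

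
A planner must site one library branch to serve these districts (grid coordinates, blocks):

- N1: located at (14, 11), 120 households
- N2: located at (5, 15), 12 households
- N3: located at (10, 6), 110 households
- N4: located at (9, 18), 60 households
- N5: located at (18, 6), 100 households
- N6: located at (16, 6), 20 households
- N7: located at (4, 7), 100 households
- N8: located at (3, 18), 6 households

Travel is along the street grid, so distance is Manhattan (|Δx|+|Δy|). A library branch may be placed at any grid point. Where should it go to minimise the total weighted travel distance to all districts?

(10, 7)

Manhattan distance separates: Σwᵢ(|x−xᵢ|+|y−yᵢ|) = Σwᵢ|x−xᵢ| + Σwᵢ|y−yᵢ|, so x and y are optimised independently as 1-D weighted medians.
Total weight W = 528; half = 264.
x-coordinate, sorted with cumulative weight:
  x=3 (N8, w=6) cum 6
  x=4 (N7, w=100) cum 106
  x=5 (N2, w=12) cum 118
  x=9 (N4, w=60) cum 178
  x=10 (N3, w=110) cum 288  ← median
  x=14 (N1, w=120) cum 408
  x=16 (N6, w=20) cum 428
  x=18 (N5, w=100) cum 528
⇒ x* = 10
y-coordinate, sorted with cumulative weight:
  y=6 (N3, w=110) cum 110
  y=6 (N5, w=100) cum 210
  y=6 (N6, w=20) cum 230
  y=7 (N7, w=100) cum 330  ← median
  y=11 (N1, w=120) cum 450
  y=15 (N2, w=12) cum 462
  y=18 (N4, w=60) cum 522
  y=18 (N8, w=6) cum 528
⇒ y* = 7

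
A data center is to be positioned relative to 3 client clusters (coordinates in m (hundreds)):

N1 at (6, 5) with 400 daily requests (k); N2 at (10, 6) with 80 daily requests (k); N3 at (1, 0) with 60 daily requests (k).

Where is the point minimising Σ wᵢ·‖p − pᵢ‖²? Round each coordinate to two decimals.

The minimiser of Σwᵢ‖p−pᵢ‖² is the weighted centroid p* = (Σwᵢpᵢ)/(Σwᵢ).
Σwᵢ = 540.
Σwᵢxᵢ = 400·6 + 80·10 + 60·1 = 3260.
Σwᵢyᵢ = 400·5 + 80·6 + 60·0 = 2480.
x* = 3260/540 = 6.04, y* = 2480/540 = 4.59.

(6.04, 4.59)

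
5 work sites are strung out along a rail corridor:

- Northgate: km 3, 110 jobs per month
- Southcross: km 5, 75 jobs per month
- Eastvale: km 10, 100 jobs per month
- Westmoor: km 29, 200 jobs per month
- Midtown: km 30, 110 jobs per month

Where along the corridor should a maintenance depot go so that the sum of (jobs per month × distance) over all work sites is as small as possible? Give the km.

For a sum of weighted absolute distances on a line, the optimum is the weighted median (not the mean). Total weight W = 595; half-weight = 297.5.
Sort by position and accumulate weight:
  km 3 (Northgate, w=110) → cum 110
  km 5 (Southcross, w=75) → cum 185
  km 10 (Eastvale, w=100) → cum 285
  km 29 (Westmoor, w=200) → cum 485  ≥ 297.5 → median here
  km 30 (Midtown, w=110) → cum 595
Optimal location: km 29.

x = 29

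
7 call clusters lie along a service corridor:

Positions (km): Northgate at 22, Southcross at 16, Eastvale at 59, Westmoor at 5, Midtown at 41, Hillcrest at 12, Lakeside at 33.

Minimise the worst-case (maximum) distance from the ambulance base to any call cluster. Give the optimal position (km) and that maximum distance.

location 32, max distance 27

The 1-center on a line is the midpoint of the two extreme points: leftmost at 5, rightmost at 59.
Optimal location = (5 + 59)/2 = 32; maximum distance = (59 − 5)/2 = 27.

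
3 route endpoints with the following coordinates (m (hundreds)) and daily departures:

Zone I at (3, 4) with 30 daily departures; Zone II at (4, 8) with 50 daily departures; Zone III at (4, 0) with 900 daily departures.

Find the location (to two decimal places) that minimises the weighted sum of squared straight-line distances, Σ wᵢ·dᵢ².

(3.97, 0.53)

The minimiser of Σwᵢ‖p−pᵢ‖² is the weighted centroid p* = (Σwᵢpᵢ)/(Σwᵢ).
Σwᵢ = 980.
Σwᵢxᵢ = 30·3 + 50·4 + 900·4 = 3890.
Σwᵢyᵢ = 30·4 + 50·8 + 900·0 = 520.
x* = 3890/980 = 3.97, y* = 520/980 = 0.53.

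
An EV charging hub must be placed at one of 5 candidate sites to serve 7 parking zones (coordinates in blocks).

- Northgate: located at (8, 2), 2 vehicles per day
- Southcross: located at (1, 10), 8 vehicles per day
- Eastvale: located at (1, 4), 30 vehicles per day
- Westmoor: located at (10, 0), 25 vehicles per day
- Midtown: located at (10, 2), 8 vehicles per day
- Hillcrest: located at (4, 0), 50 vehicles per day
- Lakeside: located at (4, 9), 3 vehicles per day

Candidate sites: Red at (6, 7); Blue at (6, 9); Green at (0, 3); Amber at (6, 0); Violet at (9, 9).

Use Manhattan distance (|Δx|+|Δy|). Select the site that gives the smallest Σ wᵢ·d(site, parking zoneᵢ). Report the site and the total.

Total weighted distance at each candidate:
  Red (6, 7): total = 1127
  Blue (6, 9): total = 1335
  Green (0, 3): total = 935
  Amber (6, 0): total = 679
  Violet (9, 9): total = 1507
Minimum is at Amber with total 679 blocks.

Amber, total 679 blocks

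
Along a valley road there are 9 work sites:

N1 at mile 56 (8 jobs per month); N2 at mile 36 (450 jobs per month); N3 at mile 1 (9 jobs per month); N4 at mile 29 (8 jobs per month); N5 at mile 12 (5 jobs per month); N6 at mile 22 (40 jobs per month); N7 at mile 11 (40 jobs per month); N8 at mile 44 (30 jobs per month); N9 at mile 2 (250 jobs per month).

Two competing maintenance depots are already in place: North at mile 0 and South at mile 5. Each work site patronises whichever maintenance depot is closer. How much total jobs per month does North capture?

259

The indifferent point is the midpoint (0+5)/2 = 2.5; work sites left of it (closer to North at 0) go to North, those right go to South.
  N3 at 1 (w=9) → North
  N9 at 2 (w=250) → North
  N7 at 11 (w=40) → South
  N5 at 12 (w=5) → South
  N6 at 22 (w=40) → South
  N4 at 29 (w=8) → South
  N2 at 36 (w=450) → South
  N8 at 44 (w=30) → South
  N1 at 56 (w=8) → South
North captures 259; South captures 581.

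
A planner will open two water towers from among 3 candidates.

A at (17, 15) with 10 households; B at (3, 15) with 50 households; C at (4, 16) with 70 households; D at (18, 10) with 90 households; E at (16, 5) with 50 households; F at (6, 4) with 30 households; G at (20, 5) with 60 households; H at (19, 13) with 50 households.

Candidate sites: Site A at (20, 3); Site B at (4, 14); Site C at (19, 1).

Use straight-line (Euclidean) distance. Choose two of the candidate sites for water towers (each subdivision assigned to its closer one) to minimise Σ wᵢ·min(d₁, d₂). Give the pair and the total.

Evaluate every pair (each demand assigned to the nearer of the two):
  {Site A, Site B}: total = 2141.7
  {Site B, Site C}: total = 2559.4
  {Site A, Site C}: total = 4508.8
Best pair: {Site A, Site B} with total 2141.7.

{Site A, Site B}, total 2141.7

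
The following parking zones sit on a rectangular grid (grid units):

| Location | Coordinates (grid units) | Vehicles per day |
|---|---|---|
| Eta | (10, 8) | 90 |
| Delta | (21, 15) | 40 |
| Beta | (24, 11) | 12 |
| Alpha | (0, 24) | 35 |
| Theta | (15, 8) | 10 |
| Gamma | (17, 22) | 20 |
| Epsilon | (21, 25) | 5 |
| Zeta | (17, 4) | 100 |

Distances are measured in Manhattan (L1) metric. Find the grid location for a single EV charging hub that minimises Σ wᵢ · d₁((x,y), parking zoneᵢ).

(17, 8)

Manhattan distance separates: Σwᵢ(|x−xᵢ|+|y−yᵢ|) = Σwᵢ|x−xᵢ| + Σwᵢ|y−yᵢ|, so x and y are optimised independently as 1-D weighted medians.
Total weight W = 312; half = 156.
x-coordinate, sorted with cumulative weight:
  x=0 (Alpha, w=35) cum 35
  x=10 (Eta, w=90) cum 125
  x=15 (Theta, w=10) cum 135
  x=17 (Gamma, w=20) cum 155
  x=17 (Zeta, w=100) cum 255  ← median
  x=21 (Delta, w=40) cum 295
  x=21 (Epsilon, w=5) cum 300
  x=24 (Beta, w=12) cum 312
⇒ x* = 17
y-coordinate, sorted with cumulative weight:
  y=4 (Zeta, w=100) cum 100
  y=8 (Eta, w=90) cum 190  ← median
  y=8 (Theta, w=10) cum 200
  y=11 (Beta, w=12) cum 212
  y=15 (Delta, w=40) cum 252
  y=22 (Gamma, w=20) cum 272
  y=24 (Alpha, w=35) cum 307
  y=25 (Epsilon, w=5) cum 312
⇒ y* = 8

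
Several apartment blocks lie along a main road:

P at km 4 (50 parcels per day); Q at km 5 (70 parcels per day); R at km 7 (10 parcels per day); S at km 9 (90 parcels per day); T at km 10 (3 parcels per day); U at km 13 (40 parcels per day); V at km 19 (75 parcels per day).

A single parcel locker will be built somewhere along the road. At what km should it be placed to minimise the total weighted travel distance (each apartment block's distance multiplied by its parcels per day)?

x = 9

For a sum of weighted absolute distances on a line, the optimum is the weighted median (not the mean). Total weight W = 338; half-weight = 169.
Sort by position and accumulate weight:
  km 4 (P, w=50) → cum 50
  km 5 (Q, w=70) → cum 120
  km 7 (R, w=10) → cum 130
  km 9 (S, w=90) → cum 220  ≥ 169 → median here
  km 10 (T, w=3) → cum 223
  km 13 (U, w=40) → cum 263
  km 19 (V, w=75) → cum 338
Optimal location: km 9.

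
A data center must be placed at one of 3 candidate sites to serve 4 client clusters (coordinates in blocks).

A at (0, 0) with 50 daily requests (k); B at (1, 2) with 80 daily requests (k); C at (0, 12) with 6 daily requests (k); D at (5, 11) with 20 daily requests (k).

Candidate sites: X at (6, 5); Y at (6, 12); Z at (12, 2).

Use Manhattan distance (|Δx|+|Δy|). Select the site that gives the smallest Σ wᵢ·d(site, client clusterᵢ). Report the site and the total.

X, total 1408 blocks

Total weighted distance at each candidate:
  X (6, 5): total = 1408
  Y (6, 12): total = 2176
  Z (12, 2): total = 2032
Minimum is at X with total 1408 blocks.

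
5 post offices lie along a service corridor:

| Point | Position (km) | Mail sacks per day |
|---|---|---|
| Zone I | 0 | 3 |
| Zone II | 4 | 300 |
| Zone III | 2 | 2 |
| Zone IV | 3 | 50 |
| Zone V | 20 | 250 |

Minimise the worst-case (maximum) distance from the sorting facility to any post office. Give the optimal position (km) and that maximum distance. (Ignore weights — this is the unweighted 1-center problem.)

location 10, max distance 10

The 1-center on a line is the midpoint of the two extreme points: leftmost at 0, rightmost at 20.
Optimal location = (0 + 20)/2 = 10; maximum distance = (20 − 0)/2 = 10.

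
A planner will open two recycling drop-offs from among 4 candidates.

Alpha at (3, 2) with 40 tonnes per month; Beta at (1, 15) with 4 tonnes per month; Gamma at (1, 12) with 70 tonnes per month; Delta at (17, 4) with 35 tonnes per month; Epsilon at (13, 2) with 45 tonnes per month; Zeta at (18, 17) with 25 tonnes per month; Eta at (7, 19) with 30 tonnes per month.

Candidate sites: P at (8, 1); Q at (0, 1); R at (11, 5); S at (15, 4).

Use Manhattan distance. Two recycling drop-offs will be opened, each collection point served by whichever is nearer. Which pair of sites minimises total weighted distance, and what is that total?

Evaluate every pair (each demand assigned to the nearer of the two):
  {Q, S}: total = 2400
  {Q, R}: total = 2545
  {P, S}: total = 2804
  {R, S}: total = 2900
  {P, Q}: total = 2970
  {P, R}: total = 2995
Best pair: {Q, S} with total 2400.

{Q, S}, total 2400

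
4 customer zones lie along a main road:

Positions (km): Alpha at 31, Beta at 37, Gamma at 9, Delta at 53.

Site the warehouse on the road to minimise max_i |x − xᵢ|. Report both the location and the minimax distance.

The 1-center on a line is the midpoint of the two extreme points: leftmost at 9, rightmost at 53.
Optimal location = (9 + 53)/2 = 31; maximum distance = (53 − 9)/2 = 22.

location 31, max distance 22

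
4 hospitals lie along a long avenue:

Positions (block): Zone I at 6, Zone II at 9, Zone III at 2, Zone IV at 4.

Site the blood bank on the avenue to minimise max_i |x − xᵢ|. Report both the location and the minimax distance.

The 1-center on a line is the midpoint of the two extreme points: leftmost at 2, rightmost at 9.
Optimal location = (2 + 9)/2 = 5.5; maximum distance = (9 − 2)/2 = 3.5.

location 5.5, max distance 3.5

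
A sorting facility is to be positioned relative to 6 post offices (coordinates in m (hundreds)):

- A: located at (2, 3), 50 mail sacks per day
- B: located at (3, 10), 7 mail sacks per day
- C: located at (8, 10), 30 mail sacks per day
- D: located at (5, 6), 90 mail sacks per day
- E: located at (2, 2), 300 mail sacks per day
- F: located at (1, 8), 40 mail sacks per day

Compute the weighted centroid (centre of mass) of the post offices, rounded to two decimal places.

(2.81, 3.83)

The minimiser of Σwᵢ‖p−pᵢ‖² is the weighted centroid p* = (Σwᵢpᵢ)/(Σwᵢ).
Σwᵢ = 517.
Σwᵢxᵢ = 50·2 + 7·3 + 30·8 + 90·5 + 300·2 + 40·1 = 1451.
Σwᵢyᵢ = 50·3 + 7·10 + 30·10 + 90·6 + 300·2 + 40·8 = 1980.
x* = 1451/517 = 2.81, y* = 1980/517 = 3.83.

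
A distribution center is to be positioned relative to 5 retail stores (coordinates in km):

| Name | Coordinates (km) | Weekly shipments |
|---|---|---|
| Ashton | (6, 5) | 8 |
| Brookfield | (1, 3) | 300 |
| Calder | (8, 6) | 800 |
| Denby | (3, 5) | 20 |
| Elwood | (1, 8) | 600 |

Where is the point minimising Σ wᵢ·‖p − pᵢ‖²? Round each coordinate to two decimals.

The minimiser of Σwᵢ‖p−pᵢ‖² is the weighted centroid p* = (Σwᵢpᵢ)/(Σwᵢ).
Σwᵢ = 1728.
Σwᵢxᵢ = 8·6 + 300·1 + 800·8 + 20·3 + 600·1 = 7408.
Σwᵢyᵢ = 8·5 + 300·3 + 800·6 + 20·5 + 600·8 = 10640.
x* = 7408/1728 = 4.29, y* = 10640/1728 = 6.16.

(4.29, 6.16)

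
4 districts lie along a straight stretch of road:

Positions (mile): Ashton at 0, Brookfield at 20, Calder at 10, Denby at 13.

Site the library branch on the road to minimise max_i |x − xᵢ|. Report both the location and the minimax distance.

The 1-center on a line is the midpoint of the two extreme points: leftmost at 0, rightmost at 20.
Optimal location = (0 + 20)/2 = 10; maximum distance = (20 − 0)/2 = 10.

location 10, max distance 10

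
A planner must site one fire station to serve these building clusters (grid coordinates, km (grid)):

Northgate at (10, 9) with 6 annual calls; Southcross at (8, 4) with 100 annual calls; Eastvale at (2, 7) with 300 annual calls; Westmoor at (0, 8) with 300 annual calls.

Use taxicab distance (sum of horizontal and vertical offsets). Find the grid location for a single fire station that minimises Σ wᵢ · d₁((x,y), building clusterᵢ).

(2, 7)

Manhattan distance separates: Σwᵢ(|x−xᵢ|+|y−yᵢ|) = Σwᵢ|x−xᵢ| + Σwᵢ|y−yᵢ|, so x and y are optimised independently as 1-D weighted medians.
Total weight W = 706; half = 353.
x-coordinate, sorted with cumulative weight:
  x=0 (Westmoor, w=300) cum 300
  x=2 (Eastvale, w=300) cum 600  ← median
  x=8 (Southcross, w=100) cum 700
  x=10 (Northgate, w=6) cum 706
⇒ x* = 2
y-coordinate, sorted with cumulative weight:
  y=4 (Southcross, w=100) cum 100
  y=7 (Eastvale, w=300) cum 400  ← median
  y=8 (Westmoor, w=300) cum 700
  y=9 (Northgate, w=6) cum 706
⇒ y* = 7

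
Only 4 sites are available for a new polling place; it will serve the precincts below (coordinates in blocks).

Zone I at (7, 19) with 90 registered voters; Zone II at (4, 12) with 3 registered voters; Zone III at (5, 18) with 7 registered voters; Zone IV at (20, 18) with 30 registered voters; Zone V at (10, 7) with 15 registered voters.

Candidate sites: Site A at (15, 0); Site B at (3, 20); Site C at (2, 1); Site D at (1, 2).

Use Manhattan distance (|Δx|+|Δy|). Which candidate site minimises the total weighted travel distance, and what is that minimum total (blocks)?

Total weighted distance at each candidate:
  Site A (15, 0): total = 3565
  Site B (3, 20): total = 1375
  Site C (2, 1): total = 3509
  Site D (1, 2): total = 3509
Minimum is at Site B with total 1375 blocks.

Site B, total 1375 blocks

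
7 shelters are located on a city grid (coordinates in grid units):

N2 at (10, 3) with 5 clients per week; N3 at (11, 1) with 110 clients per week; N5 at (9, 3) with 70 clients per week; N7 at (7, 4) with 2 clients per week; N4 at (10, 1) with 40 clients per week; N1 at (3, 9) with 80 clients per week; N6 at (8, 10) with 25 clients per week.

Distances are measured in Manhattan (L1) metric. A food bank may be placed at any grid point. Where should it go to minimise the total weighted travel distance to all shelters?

(9, 3)

Manhattan distance separates: Σwᵢ(|x−xᵢ|+|y−yᵢ|) = Σwᵢ|x−xᵢ| + Σwᵢ|y−yᵢ|, so x and y are optimised independently as 1-D weighted medians.
Total weight W = 332; half = 166.
x-coordinate, sorted with cumulative weight:
  x=3 (N1, w=80) cum 80
  x=7 (N7, w=2) cum 82
  x=8 (N6, w=25) cum 107
  x=9 (N5, w=70) cum 177  ← median
  x=10 (N2, w=5) cum 182
  x=10 (N4, w=40) cum 222
  x=11 (N3, w=110) cum 332
⇒ x* = 9
y-coordinate, sorted with cumulative weight:
  y=1 (N3, w=110) cum 110
  y=1 (N4, w=40) cum 150
  y=3 (N2, w=5) cum 155
  y=3 (N5, w=70) cum 225  ← median
  y=4 (N7, w=2) cum 227
  y=9 (N1, w=80) cum 307
  y=10 (N6, w=25) cum 332
⇒ y* = 3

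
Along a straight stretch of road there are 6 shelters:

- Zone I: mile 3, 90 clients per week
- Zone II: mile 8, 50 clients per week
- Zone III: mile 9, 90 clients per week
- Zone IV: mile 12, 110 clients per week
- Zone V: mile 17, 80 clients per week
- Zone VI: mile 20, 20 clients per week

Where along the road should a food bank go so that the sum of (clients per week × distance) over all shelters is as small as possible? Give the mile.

x = 9

For a sum of weighted absolute distances on a line, the optimum is the weighted median (not the mean). Total weight W = 440; half-weight = 220.
Sort by position and accumulate weight:
  mile 3 (Zone I, w=90) → cum 90
  mile 8 (Zone II, w=50) → cum 140
  mile 9 (Zone III, w=90) → cum 230  ≥ 220 → median here
  mile 12 (Zone IV, w=110) → cum 340
  mile 17 (Zone V, w=80) → cum 420
  mile 20 (Zone VI, w=20) → cum 440
Optimal location: mile 9.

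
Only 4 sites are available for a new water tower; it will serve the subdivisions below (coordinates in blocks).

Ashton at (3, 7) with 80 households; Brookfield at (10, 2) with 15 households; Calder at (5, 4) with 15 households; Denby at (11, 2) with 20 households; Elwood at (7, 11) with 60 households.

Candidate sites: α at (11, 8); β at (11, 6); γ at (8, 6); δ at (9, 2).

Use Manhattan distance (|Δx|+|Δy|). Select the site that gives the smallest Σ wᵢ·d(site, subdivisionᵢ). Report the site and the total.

γ, total 1145 blocks

Total weighted distance at each candidate:
  α (11, 8): total = 1515
  β (11, 6): total = 1535
  γ (8, 6): total = 1145
  δ (9, 2): total = 1685
Minimum is at γ with total 1145 blocks.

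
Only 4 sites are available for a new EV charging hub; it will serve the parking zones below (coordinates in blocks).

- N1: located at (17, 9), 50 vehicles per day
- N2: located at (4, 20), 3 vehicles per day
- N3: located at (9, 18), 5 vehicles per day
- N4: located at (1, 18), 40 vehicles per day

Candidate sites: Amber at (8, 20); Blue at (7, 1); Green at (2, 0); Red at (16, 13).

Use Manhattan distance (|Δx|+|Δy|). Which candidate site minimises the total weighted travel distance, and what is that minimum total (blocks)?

Total weighted distance at each candidate:
  Amber (8, 20): total = 1387
  Blue (7, 1): total = 1981
  Green (2, 0): total = 2151
  Red (16, 13): total = 1167
Minimum is at Red with total 1167 blocks.

Red, total 1167 blocks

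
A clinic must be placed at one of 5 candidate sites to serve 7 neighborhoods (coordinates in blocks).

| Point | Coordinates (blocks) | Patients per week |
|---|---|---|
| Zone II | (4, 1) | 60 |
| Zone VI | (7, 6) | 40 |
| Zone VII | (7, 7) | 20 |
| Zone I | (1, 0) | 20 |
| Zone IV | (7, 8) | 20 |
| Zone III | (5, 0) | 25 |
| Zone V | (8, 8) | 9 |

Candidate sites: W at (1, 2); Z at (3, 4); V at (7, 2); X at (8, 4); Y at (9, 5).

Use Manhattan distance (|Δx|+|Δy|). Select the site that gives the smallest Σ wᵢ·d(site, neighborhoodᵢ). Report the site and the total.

Total weighted distance at each candidate:
  W (1, 2): total = 1407
  Z (3, 4): total = 1131
  V (7, 2): total = 943
  X (8, 4): total = 1151
  Y (9, 5): total = 1361
Minimum is at V with total 943 blocks.

V, total 943 blocks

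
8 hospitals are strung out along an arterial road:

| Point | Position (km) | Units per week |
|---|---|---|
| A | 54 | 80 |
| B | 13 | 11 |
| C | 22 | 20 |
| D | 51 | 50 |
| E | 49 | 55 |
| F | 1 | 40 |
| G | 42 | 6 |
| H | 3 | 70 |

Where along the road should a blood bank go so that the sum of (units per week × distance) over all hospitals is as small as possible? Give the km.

x = 49

For a sum of weighted absolute distances on a line, the optimum is the weighted median (not the mean). Total weight W = 332; half-weight = 166.
Sort by position and accumulate weight:
  km 1 (F, w=40) → cum 40
  km 3 (H, w=70) → cum 110
  km 13 (B, w=11) → cum 121
  km 22 (C, w=20) → cum 141
  km 42 (G, w=6) → cum 147
  km 49 (E, w=55) → cum 202  ≥ 166 → median here
  km 51 (D, w=50) → cum 252
  km 54 (A, w=80) → cum 332
Optimal location: km 49.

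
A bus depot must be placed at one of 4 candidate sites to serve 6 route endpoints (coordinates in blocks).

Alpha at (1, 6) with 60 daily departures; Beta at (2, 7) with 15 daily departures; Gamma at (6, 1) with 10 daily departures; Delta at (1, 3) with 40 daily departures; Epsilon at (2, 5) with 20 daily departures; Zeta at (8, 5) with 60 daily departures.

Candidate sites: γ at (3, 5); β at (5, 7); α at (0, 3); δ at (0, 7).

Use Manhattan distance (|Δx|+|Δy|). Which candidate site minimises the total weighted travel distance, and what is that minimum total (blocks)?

Total weighted distance at each candidate:
  γ (3, 5): total = 775
  β (5, 7): total = 1135
  α (0, 3): total = 1130
  δ (0, 7): total = 1150
Minimum is at γ with total 775 blocks.

γ, total 775 blocks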